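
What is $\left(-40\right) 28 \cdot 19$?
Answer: $-21280$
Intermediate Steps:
$\left(-40\right) 28 \cdot 19 = \left(-1120\right) 19 = -21280$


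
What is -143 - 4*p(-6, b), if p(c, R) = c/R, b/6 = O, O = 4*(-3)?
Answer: -430/3 ≈ -143.33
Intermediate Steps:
O = -12
b = -72 (b = 6*(-12) = -72)
-143 - 4*p(-6, b) = -143 - (-24)/(-72) = -143 - (-24)*(-1)/72 = -143 - 4*1/12 = -143 - 1/3 = -430/3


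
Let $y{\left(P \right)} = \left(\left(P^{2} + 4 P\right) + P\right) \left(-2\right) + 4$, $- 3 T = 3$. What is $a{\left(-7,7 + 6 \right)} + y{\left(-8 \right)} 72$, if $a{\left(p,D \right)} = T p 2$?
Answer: $-3154$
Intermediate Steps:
$T = -1$ ($T = \left(- \frac{1}{3}\right) 3 = -1$)
$a{\left(p,D \right)} = - 2 p$ ($a{\left(p,D \right)} = - p 2 = - 2 p$)
$y{\left(P \right)} = 4 - 10 P - 2 P^{2}$ ($y{\left(P \right)} = \left(P^{2} + 5 P\right) \left(-2\right) + 4 = \left(- 10 P - 2 P^{2}\right) + 4 = 4 - 10 P - 2 P^{2}$)
$a{\left(-7,7 + 6 \right)} + y{\left(-8 \right)} 72 = \left(-2\right) \left(-7\right) + \left(4 - -80 - 2 \left(-8\right)^{2}\right) 72 = 14 + \left(4 + 80 - 128\right) 72 = 14 - 3168 = -3154$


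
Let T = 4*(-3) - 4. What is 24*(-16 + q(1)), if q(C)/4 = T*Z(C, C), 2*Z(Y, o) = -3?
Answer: 1920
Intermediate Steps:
Z(Y, o) = -3/2 (Z(Y, o) = (½)*(-3) = -3/2)
T = -16 (T = -12 - 4 = -16)
q(C) = 96 (q(C) = 4*(-16*(-3/2)) = 4*24 = 96)
24*(-16 + q(1)) = 24*(-16 + 96) = 24*80 = 1920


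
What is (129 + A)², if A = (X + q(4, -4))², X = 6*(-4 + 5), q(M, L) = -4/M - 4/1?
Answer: 16900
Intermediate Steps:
q(M, L) = -4 - 4/M (q(M, L) = -4/M - 4*1 = -4/M - 4 = -4 - 4/M)
X = 6 (X = 6*1 = 6)
A = 1 (A = (6 + (-4 - 4/4))² = (6 + (-4 - 4*¼))² = (6 + (-4 - 1))² = (6 - 5)² = 1² = 1)
(129 + A)² = (129 + 1)² = 130² = 16900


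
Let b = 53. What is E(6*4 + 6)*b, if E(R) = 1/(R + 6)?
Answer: 53/36 ≈ 1.4722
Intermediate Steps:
E(R) = 1/(6 + R)
E(6*4 + 6)*b = 53/(6 + (6*4 + 6)) = 53/(6 + (24 + 6)) = 53/(6 + 30) = 53/36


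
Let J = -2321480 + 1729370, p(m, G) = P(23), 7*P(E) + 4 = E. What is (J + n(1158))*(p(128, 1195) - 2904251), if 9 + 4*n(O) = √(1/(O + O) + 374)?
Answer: 24074973818181/14 - 10164869*√501521115/16212 ≈ 1.7196e+12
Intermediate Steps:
P(E) = -4/7 + E/7
p(m, G) = 19/7 (p(m, G) = -4/7 + (⅐)*23 = -4/7 + 23/7 = 19/7)
J = -592110
n(O) = -9/4 + √(374 + 1/(2*O))/4 (n(O) = -9/4 + √(1/(O + O) + 374)/4 = -9/4 + √(1/(2*O) + 374)/4 = -9/4 + √(374 + 1/(2*O))/4)
(J + n(1158))*(p(128, 1195) - 2904251) = (-592110 + (-9/4 + √2*√((1 + 748*1158)/1158)/8))*(19/7 - 2904251) = (-592110 + (-9/4 + √2*√((1 + 866184)/1158)/8))*(-20329738/7) = (-592110 + (-9/4 + √2*√((1/1158)*866185)/8))*(-20329738/7) = (-592110 + (-9/4 + √2*√(866185/1158)/8))*(-20329738/7) = (-592110 + (-9/4 + √2*(√1003042230/1158)/8))*(-20329738/7) = (-592110 + (-9/4 + √501521115/4632))*(-20329738/7) = (-2368449/4 + √501521115/4632)*(-20329738/7) = 24074973818181/14 - 10164869*√501521115/16212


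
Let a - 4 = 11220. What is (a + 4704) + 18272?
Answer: 34200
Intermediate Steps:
a = 11224 (a = 4 + 11220 = 11224)
(a + 4704) + 18272 = (11224 + 4704) + 18272 = 15928 + 18272 = 34200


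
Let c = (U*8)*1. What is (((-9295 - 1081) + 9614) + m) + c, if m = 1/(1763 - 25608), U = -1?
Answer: -18360651/23845 ≈ -770.00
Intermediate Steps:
m = -1/23845 (m = 1/(-23845) = -1/23845 ≈ -4.1938e-5)
c = -8 (c = -1*8*1 = -8*1 = -8)
(((-9295 - 1081) + 9614) + m) + c = (((-9295 - 1081) + 9614) - 1/23845) - 8 = ((-10376 + 9614) - 1/23845) - 8 = (-762 - 1/23845) - 8 = -18169891/23845 - 8 = -18360651/23845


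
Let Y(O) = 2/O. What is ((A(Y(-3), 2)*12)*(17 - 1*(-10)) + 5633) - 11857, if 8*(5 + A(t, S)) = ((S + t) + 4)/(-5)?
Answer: -39436/5 ≈ -7887.2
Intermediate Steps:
A(t, S) = -51/10 - S/40 - t/40 (A(t, S) = -5 + (((S + t) + 4)/(-5))/8 = -5 + ((4 + S + t)*(-1/5))/8 = -5 + (-4/5 - S/5 - t/5)/8 = -5 + (-1/10 - S/40 - t/40) = -51/10 - S/40 - t/40)
((A(Y(-3), 2)*12)*(17 - 1*(-10)) + 5633) - 11857 = (((-51/10 - 1/40*2 - 1/(20*(-3)))*12)*(17 - 1*(-10)) + 5633) - 11857 = (((-51/10 - 1/20 - (-1)/(20*3))*12)*(17 + 10) + 5633) - 11857 = (((-51/10 - 1/20 - 1/40*(-2/3))*12)*27 + 5633) - 11857 = (((-51/10 - 1/20 + 1/60)*12)*27 + 5633) - 11857 = (-77/15*12*27 + 5633) - 11857 = (-308/5*27 + 5633) - 11857 = (-8316/5 + 5633) - 11857 = 19849/5 - 11857 = -39436/5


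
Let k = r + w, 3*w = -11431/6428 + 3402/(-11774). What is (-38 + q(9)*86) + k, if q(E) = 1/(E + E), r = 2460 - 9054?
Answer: -322471294885/48653532 ≈ -6627.9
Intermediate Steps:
w = -11175475/16217844 (w = (-11431/6428 + 3402/(-11774))/3 = (-11431*1/6428 + 3402*(-1/11774))/3 = (-11431/6428 - 243/841)/3 = (⅓)*(-11175475/5405948) = -11175475/16217844 ≈ -0.68909)
r = -6594
q(E) = 1/(2*E)
k = -106951638811/16217844 (k = -6594 - 11175475/16217844 = -106951638811/16217844 ≈ -6594.7)
(-38 + q(9)*86) + k = (-38 + ((½)/9)*86) - 106951638811/16217844 = (-38 + ((½)*(⅑))*86) - 106951638811/16217844 = (-38 + (1/18)*86) - 106951638811/16217844 = (-38 + 43/9) - 106951638811/16217844 = -299/9 - 106951638811/16217844 = -322471294885/48653532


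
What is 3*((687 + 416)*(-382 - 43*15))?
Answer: -3398343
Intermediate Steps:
3*((687 + 416)*(-382 - 43*15)) = 3*(1103*(-382 - 645)) = 3*(1103*(-1027)) = 3*(-1132781) = -3398343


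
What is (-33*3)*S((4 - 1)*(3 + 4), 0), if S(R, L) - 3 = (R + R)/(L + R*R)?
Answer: -2145/7 ≈ -306.43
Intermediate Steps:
S(R, L) = 3 + 2*R/(L + R²) (S(R, L) = 3 + (R + R)/(L + R*R) = 3 + (2*R)/(L + R²) = 3 + 2*R/(L + R²))
(-33*3)*S((4 - 1)*(3 + 4), 0) = (-33*3)*((2*((4 - 1)*(3 + 4)) + 3*0 + 3*((4 - 1)*(3 + 4))²)/(0 + ((4 - 1)*(3 + 4))²)) = -99*(2*(3*7) + 0 + 3*(3*7)²)/(0 + (3*7)²) = -99*(2*21 + 0 + 3*21²)/(0 + 21²) = -99*(42 + 0 + 3*441)/(0 + 441) = -99*(42 + 0 + 1323)/441 = -11*1365/49 = -99*65/21 = -2145/7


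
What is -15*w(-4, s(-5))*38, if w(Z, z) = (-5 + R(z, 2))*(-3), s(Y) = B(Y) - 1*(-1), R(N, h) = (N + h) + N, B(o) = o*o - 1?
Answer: 80370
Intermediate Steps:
B(o) = -1 + o² (B(o) = o² - 1 = -1 + o²)
R(N, h) = h + 2*N
s(Y) = Y² (s(Y) = (-1 + Y²) - 1*(-1) = (-1 + Y²) + 1 = Y²)
w(Z, z) = 9 - 6*z (w(Z, z) = (-5 + (2 + 2*z))*(-3) = (-3 + 2*z)*(-3) = 9 - 6*z)
-15*w(-4, s(-5))*38 = -15*(9 - 6*(-5)²)*38 = -15*(9 - 6*25)*38 = -15*(9 - 150)*38 = -15*(-141)*38 = 2115*38 = 80370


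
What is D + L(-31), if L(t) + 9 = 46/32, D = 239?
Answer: 3703/16 ≈ 231.44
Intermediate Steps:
L(t) = -121/16 (L(t) = -9 + 46/32 = -9 + 46*(1/32) = -9 + 23/16 = -121/16)
D + L(-31) = 239 - 121/16 = 3703/16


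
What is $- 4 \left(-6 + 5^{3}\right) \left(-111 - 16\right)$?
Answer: $60452$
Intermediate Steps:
$- 4 \left(-6 + 5^{3}\right) \left(-111 - 16\right) = - 4 \left(-6 + 125\right) \left(-127\right) = \left(-4\right) 119 \left(-127\right) = \left(-476\right) \left(-127\right) = 60452$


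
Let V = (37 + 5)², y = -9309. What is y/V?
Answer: -3103/588 ≈ -5.2772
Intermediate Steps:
V = 1764 (V = 42² = 1764)
y/V = -9309/1764 = -9309*1/1764 = -3103/588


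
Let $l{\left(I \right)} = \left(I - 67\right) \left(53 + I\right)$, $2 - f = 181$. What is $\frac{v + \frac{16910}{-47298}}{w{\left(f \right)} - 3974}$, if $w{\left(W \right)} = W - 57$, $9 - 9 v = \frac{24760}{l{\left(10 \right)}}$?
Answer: $- \frac{179434021}{536292275085} \approx -0.00033458$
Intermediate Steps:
$f = -179$ ($f = 2 - 181 = -179$)
$l{\left(I \right)} = \left(-67 + I\right) \left(53 + I\right)$
$v = \frac{57079}{32319}$ ($v = 1 - \frac{24760 \frac{1}{-3551 + 10^{2} - 140}}{9} = 1 - \frac{24760 \frac{1}{-3551 + 100 - 140}}{9} = 1 - \frac{24760 \frac{1}{-3591}}{9} = 1 - \frac{24760 \left(- \frac{1}{3591}\right)}{9} = 1 - - \frac{24760}{32319} = 1 + \frac{24760}{32319} = \frac{57079}{32319} \approx 1.7661$)
$w{\left(W \right)} = -57 + W$
$\frac{v + \frac{16910}{-47298}}{w{\left(f \right)} - 3974} = \frac{\frac{57079}{32319} + \frac{16910}{-47298}}{\left(-57 - 179\right) - 3974} = \frac{\frac{57079}{32319} + 16910 \left(- \frac{1}{47298}\right)}{-236 - 3974} = \frac{\frac{57079}{32319} - \frac{8455}{23649}}{-4210} = \frac{358868042}{254770677} \left(- \frac{1}{4210}\right) = - \frac{179434021}{536292275085}$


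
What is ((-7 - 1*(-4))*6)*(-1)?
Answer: 18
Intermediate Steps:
((-7 - 1*(-4))*6)*(-1) = ((-7 + 4)*6)*(-1) = -3*6*(-1) = -18*(-1) = 18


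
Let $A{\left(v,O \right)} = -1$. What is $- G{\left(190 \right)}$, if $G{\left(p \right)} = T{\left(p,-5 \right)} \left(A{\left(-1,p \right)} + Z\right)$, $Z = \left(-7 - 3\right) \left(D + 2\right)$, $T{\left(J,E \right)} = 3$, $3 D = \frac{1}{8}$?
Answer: $\frac{257}{4} \approx 64.25$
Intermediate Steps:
$D = \frac{1}{24}$ ($D = \frac{1}{3 \cdot 8} = \frac{1}{3} \cdot \frac{1}{8} = \frac{1}{24} \approx 0.041667$)
$Z = - \frac{245}{12}$ ($Z = \left(-7 - 3\right) \left(\frac{1}{24} + 2\right) = \left(-10\right) \frac{49}{24} = - \frac{245}{12} \approx -20.417$)
$G{\left(p \right)} = - \frac{257}{4}$ ($G{\left(p \right)} = 3 \left(-1 - \frac{245}{12}\right) = 3 \left(- \frac{257}{12}\right) = - \frac{257}{4}$)
$- G{\left(190 \right)} = \left(-1\right) \left(- \frac{257}{4}\right) = \frac{257}{4}$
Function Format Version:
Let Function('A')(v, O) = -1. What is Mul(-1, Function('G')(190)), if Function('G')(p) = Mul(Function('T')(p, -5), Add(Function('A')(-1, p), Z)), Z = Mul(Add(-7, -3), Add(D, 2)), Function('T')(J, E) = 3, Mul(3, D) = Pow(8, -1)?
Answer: Rational(257, 4) ≈ 64.250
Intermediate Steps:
D = Rational(1, 24) (D = Mul(Rational(1, 3), Pow(8, -1)) = Mul(Rational(1, 3), Rational(1, 8)) = Rational(1, 24) ≈ 0.041667)
Z = Rational(-245, 12) (Z = Mul(Add(-7, -3), Add(Rational(1, 24), 2)) = Mul(-10, Rational(49, 24)) = Rational(-245, 12) ≈ -20.417)
Function('G')(p) = Rational(-257, 4) (Function('G')(p) = Mul(3, Add(-1, Rational(-245, 12))) = Mul(3, Rational(-257, 12)) = Rational(-257, 4))
Mul(-1, Function('G')(190)) = Mul(-1, Rational(-257, 4)) = Rational(257, 4)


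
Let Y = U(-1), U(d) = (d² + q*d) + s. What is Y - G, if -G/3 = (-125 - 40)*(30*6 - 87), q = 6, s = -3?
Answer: -46043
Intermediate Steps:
U(d) = -3 + d² + 6*d (U(d) = (d² + 6*d) - 3 = -3 + d² + 6*d)
Y = -8 (Y = -3 + (-1)² + 6*(-1) = -3 + 1 - 6 = -8)
G = 46035 (G = -3*(-125 - 40)*(30*6 - 87) = -(-495)*(180 - 87) = -(-495)*93 = -3*(-15345) = 46035)
Y - G = -8 - 1*46035 = -8 - 46035 = -46043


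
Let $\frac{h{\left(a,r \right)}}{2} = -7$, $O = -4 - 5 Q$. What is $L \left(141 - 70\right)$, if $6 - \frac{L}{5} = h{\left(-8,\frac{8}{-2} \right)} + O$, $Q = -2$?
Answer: $4970$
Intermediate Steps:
$O = 6$ ($O = -4 - -10 = -4 + 10 = 6$)
$h{\left(a,r \right)} = -14$ ($h{\left(a,r \right)} = 2 \left(-7\right) = -14$)
$L = 70$ ($L = 30 - 5 \left(-14 + 6\right) = 30 - -40 = 30 + 40 = 70$)
$L \left(141 - 70\right) = 70 \left(141 - 70\right) = 70 \cdot 71 = 4970$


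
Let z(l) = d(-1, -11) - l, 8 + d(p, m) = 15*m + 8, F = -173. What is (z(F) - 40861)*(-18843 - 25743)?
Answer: 1821471858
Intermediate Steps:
d(p, m) = 15*m (d(p, m) = -8 + (15*m + 8) = -8 + (8 + 15*m) = 15*m)
z(l) = -165 - l (z(l) = 15*(-11) - l = -165 - l)
(z(F) - 40861)*(-18843 - 25743) = ((-165 - 1*(-173)) - 40861)*(-18843 - 25743) = ((-165 + 173) - 40861)*(-44586) = (8 - 40861)*(-44586) = -40853*(-44586) = 1821471858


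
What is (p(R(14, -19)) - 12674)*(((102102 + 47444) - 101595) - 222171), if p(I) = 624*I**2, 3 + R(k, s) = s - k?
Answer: -138684346600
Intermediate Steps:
R(k, s) = -3 + s - k (R(k, s) = -3 + (s - k) = -3 + s - k)
(p(R(14, -19)) - 12674)*(((102102 + 47444) - 101595) - 222171) = (624*(-3 - 19 - 1*14)**2 - 12674)*(((102102 + 47444) - 101595) - 222171) = (624*(-3 - 19 - 14)**2 - 12674)*((149546 - 101595) - 222171) = (624*(-36)**2 - 12674)*(47951 - 222171) = (624*1296 - 12674)*(-174220) = (808704 - 12674)*(-174220) = 796030*(-174220) = -138684346600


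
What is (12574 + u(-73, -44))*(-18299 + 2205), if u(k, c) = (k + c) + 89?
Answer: -201915324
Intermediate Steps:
u(k, c) = 89 + c + k (u(k, c) = (c + k) + 89 = 89 + c + k)
(12574 + u(-73, -44))*(-18299 + 2205) = (12574 + (89 - 44 - 73))*(-18299 + 2205) = (12574 - 28)*(-16094) = 12546*(-16094) = -201915324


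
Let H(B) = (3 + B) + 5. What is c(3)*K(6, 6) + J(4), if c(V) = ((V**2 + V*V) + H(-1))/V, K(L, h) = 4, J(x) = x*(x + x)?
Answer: 196/3 ≈ 65.333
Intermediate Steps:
J(x) = 2*x**2 (J(x) = x*(2*x) = 2*x**2)
H(B) = 8 + B
c(V) = (7 + 2*V**2)/V (c(V) = ((V**2 + V*V) + (8 - 1))/V = ((V**2 + V**2) + 7)/V = (2*V**2 + 7)/V = (7 + 2*V**2)/V)
c(3)*K(6, 6) + J(4) = (2*3 + 7/3)*4 + 2*4**2 = (6 + 7*(1/3))*4 + 2*16 = (6 + 7/3)*4 + 32 = (25/3)*4 + 32 = 100/3 + 32 = 196/3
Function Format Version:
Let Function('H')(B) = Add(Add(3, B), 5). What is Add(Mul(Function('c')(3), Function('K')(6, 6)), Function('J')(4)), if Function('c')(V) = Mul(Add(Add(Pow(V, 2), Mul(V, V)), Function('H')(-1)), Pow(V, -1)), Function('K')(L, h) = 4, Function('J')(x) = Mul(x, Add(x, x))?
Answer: Rational(196, 3) ≈ 65.333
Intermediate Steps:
Function('J')(x) = Mul(2, Pow(x, 2)) (Function('J')(x) = Mul(x, Mul(2, x)) = Mul(2, Pow(x, 2)))
Function('H')(B) = Add(8, B)
Function('c')(V) = Mul(Pow(V, -1), Add(7, Mul(2, Pow(V, 2)))) (Function('c')(V) = Mul(Add(Add(Pow(V, 2), Mul(V, V)), Add(8, -1)), Pow(V, -1)) = Mul(Add(Add(Pow(V, 2), Pow(V, 2)), 7), Pow(V, -1)) = Mul(Add(Mul(2, Pow(V, 2)), 7), Pow(V, -1)) = Mul(Add(7, Mul(2, Pow(V, 2))), Pow(V, -1)) = Mul(Pow(V, -1), Add(7, Mul(2, Pow(V, 2)))))
Add(Mul(Function('c')(3), Function('K')(6, 6)), Function('J')(4)) = Add(Mul(Add(Mul(2, 3), Mul(7, Pow(3, -1))), 4), Mul(2, Pow(4, 2))) = Add(Mul(Add(6, Mul(7, Rational(1, 3))), 4), Mul(2, 16)) = Add(Mul(Add(6, Rational(7, 3)), 4), 32) = Add(Mul(Rational(25, 3), 4), 32) = Add(Rational(100, 3), 32) = Rational(196, 3)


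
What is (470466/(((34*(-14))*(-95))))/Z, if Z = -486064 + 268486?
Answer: -78411/1639812860 ≈ -4.7817e-5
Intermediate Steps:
Z = -217578
(470466/(((34*(-14))*(-95))))/Z = (470466/(((34*(-14))*(-95))))/(-217578) = (470466/((-476*(-95))))*(-1/217578) = (470466/45220)*(-1/217578) = (470466*(1/45220))*(-1/217578) = (235233/22610)*(-1/217578) = -78411/1639812860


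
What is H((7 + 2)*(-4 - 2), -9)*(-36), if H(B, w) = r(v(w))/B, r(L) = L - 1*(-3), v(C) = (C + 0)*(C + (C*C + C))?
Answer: -376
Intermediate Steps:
v(C) = C*(C² + 2*C) (v(C) = C*(C + (C² + C)) = C*(C + (C + C²)) = C*(C² + 2*C))
r(L) = 3 + L (r(L) = L + 3 = 3 + L)
H(B, w) = (3 + w²*(2 + w))/B
H((7 + 2)*(-4 - 2), -9)*(-36) = ((3 + (-9)²*(2 - 9))/(((7 + 2)*(-4 - 2))))*(-36) = ((3 + 81*(-7))/((9*(-6))))*(-36) = ((3 - 567)/(-54))*(-36) = -1/54*(-564)*(-36) = (94/9)*(-36) = -376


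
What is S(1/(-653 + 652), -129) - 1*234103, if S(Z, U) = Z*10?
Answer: -234113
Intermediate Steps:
S(Z, U) = 10*Z
S(1/(-653 + 652), -129) - 1*234103 = 10/(-653 + 652) - 1*234103 = 10/(-1) - 234103 = 10*(-1) - 234103 = -10 - 234103 = -234113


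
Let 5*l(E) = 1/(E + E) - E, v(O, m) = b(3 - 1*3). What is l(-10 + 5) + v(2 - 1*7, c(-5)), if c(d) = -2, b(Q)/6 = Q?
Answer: 49/50 ≈ 0.98000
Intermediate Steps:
b(Q) = 6*Q
v(O, m) = 0 (v(O, m) = 6*(3 - 1*3) = 6*(3 - 3) = 6*0 = 0)
l(E) = -E/5 + 1/(10*E) (l(E) = (1/(E + E) - E)/5 = (1/(2*E) - E)/5 = -E/5 + 1/(10*E))
l(-10 + 5) + v(2 - 1*7, c(-5)) = (-(-10 + 5)/5 + 1/(10*(-10 + 5))) + 0 = (-1/5*(-5) + (1/10)/(-5)) + 0 = (1 + (1/10)*(-1/5)) + 0 = (1 - 1/50) + 0 = 49/50 + 0 = 49/50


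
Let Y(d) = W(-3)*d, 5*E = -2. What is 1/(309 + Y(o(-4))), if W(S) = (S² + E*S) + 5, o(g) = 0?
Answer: 1/309 ≈ 0.0032362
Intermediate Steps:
E = -⅖ (E = (⅕)*(-2) = -⅖ ≈ -0.40000)
W(S) = 5 + S² - 2*S/5 (W(S) = (S² - 2*S/5) + 5 = 5 + S² - 2*S/5)
Y(d) = 76*d/5 (Y(d) = (5 + (-3)² - ⅖*(-3))*d = (5 + 9 + 6/5)*d = 76*d/5)
1/(309 + Y(o(-4))) = 1/(309 + (76/5)*0) = 1/(309 + 0) = 1/309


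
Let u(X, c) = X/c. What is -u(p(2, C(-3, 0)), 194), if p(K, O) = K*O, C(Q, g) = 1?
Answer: -1/97 ≈ -0.010309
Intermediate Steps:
-u(p(2, C(-3, 0)), 194) = -2*1/194 = -2/194 = -1*1/97 = -1/97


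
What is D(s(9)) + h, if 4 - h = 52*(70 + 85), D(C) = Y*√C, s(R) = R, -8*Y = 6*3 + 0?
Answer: -32251/4 ≈ -8062.8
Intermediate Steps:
Y = -9/4 (Y = -(6*3 + 0)/8 = -(18 + 0)/8 = -⅛*18 = -9/4 ≈ -2.2500)
D(C) = -9*√C/4
h = -8056 (h = 4 - 52*(70 + 85) = 4 - 52*155 = 4 - 1*8060 = 4 - 8060 = -8056)
D(s(9)) + h = -9*√9/4 - 8056 = -9/4*3 - 8056 = -27/4 - 8056 = -32251/4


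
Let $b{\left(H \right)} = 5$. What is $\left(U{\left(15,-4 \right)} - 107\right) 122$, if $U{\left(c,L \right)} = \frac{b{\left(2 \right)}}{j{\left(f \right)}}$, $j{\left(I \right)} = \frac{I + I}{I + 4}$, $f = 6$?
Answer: $- \frac{37637}{3} \approx -12546.0$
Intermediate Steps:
$j{\left(I \right)} = \frac{2 I}{4 + I}$
$U{\left(c,L \right)} = \frac{25}{6}$ ($U{\left(c,L \right)} = \frac{5}{2 \cdot 6 \frac{1}{4 + 6}} = \frac{5}{2 \cdot 6 \cdot \frac{1}{10}} = \frac{5}{\frac{6}{5}} = 5 \cdot \frac{5}{6} = \frac{25}{6}$)
$\left(U{\left(15,-4 \right)} - 107\right) 122 = \left(\frac{25}{6} - 107\right) 122 = \left(- \frac{617}{6}\right) 122 = - \frac{37637}{3}$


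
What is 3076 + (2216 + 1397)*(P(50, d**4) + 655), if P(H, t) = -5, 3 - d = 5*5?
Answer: 2351526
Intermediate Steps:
d = -22 (d = 3 - 5*5 = 3 - 1*25 = 3 - 25 = -22)
3076 + (2216 + 1397)*(P(50, d**4) + 655) = 3076 + (2216 + 1397)*(-5 + 655) = 3076 + 3613*650 = 3076 + 2348450 = 2351526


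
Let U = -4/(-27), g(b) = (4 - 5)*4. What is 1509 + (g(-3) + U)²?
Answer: 1110877/729 ≈ 1523.8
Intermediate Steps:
g(b) = -4 (g(b) = -1*4 = -4)
U = 4/27 (U = -4*(-1/27) = 4/27 ≈ 0.14815)
1509 + (g(-3) + U)² = 1509 + (-4 + 4/27)² = 1509 + (-104/27)² = 1509 + 10816/729 = 1110877/729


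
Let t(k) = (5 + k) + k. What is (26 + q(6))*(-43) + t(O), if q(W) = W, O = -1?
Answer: -1373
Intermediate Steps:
t(k) = 5 + 2*k
(26 + q(6))*(-43) + t(O) = (26 + 6)*(-43) + (5 + 2*(-1)) = 32*(-43) + (5 - 2) = -1376 + 3 = -1373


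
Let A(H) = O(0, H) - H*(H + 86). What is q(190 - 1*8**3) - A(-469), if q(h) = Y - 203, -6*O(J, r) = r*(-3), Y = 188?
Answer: 359693/2 ≈ 1.7985e+5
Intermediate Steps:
O(J, r) = r/2 (O(J, r) = -r*(-3)/6 = -(-1)*r/2 = r/2)
q(h) = -15 (q(h) = 188 - 203 = -15)
A(H) = H/2 - H*(86 + H) (A(H) = H/2 - H*(H + 86) = H/2 - H*(86 + H))
q(190 - 1*8**3) - A(-469) = -15 - (-469)*(-171 - 2*(-469))/2 = -15 - (-469)*(-171 + 938)/2 = -15 - (-469)*767/2 = -15 - 1*(-359723/2) = -15 + 359723/2 = 359693/2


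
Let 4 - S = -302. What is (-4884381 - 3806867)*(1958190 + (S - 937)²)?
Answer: -20479630916048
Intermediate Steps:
S = 306 (S = 4 - 1*(-302) = 4 + 302 = 306)
(-4884381 - 3806867)*(1958190 + (S - 937)²) = (-4884381 - 3806867)*(1958190 + (306 - 937)²) = -8691248*(1958190 + (-631)²) = -8691248*(1958190 + 398161) = -8691248*2356351 = -20479630916048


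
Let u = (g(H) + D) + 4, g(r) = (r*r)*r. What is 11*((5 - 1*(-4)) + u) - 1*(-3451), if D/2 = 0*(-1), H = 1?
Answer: 3605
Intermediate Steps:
D = 0 (D = 2*(0*(-1)) = 2*0 = 0)
g(r) = r**3 (g(r) = r**2*r = r**3)
u = 5 (u = (1**3 + 0) + 4 = (1 + 0) + 4 = 1 + 4 = 5)
11*((5 - 1*(-4)) + u) - 1*(-3451) = 11*((5 - 1*(-4)) + 5) - 1*(-3451) = 11*((5 + 4) + 5) + 3451 = 11*(9 + 5) + 3451 = 11*14 + 3451 = 154 + 3451 = 3605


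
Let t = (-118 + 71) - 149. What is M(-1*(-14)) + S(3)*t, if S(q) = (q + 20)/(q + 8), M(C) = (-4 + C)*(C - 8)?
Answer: -3848/11 ≈ -349.82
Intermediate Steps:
t = -196 (t = -47 - 149 = -196)
M(C) = (-8 + C)*(-4 + C) (M(C) = (-4 + C)*(-8 + C) = (-8 + C)*(-4 + C))
S(q) = (20 + q)/(8 + q)
M(-1*(-14)) + S(3)*t = (32 + (-1*(-14))² - (-12)*(-14)) + ((20 + 3)/(8 + 3))*(-196) = (32 + 14² - 12*14) + (23/11)*(-196) = (32 + 196 - 168) + ((1/11)*23)*(-196) = 60 + (23/11)*(-196) = 60 - 4508/11 = -3848/11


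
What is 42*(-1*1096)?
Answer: -46032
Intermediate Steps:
42*(-1*1096) = 42*(-1096) = -46032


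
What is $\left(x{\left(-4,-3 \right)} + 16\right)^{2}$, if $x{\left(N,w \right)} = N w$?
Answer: $784$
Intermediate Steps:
$\left(x{\left(-4,-3 \right)} + 16\right)^{2} = \left(\left(-4\right) \left(-3\right) + 16\right)^{2} = \left(12 + 16\right)^{2} = 28^{2} = 784$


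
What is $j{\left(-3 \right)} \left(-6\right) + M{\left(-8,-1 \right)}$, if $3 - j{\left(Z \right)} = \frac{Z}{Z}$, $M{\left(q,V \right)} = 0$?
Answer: $-12$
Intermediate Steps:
$j{\left(Z \right)} = 2$ ($j{\left(Z \right)} = 3 - \frac{Z}{Z} = 3 - 1 = 2$)
$j{\left(-3 \right)} \left(-6\right) + M{\left(-8,-1 \right)} = 2 \left(-6\right) + 0 = -12 + 0 = -12$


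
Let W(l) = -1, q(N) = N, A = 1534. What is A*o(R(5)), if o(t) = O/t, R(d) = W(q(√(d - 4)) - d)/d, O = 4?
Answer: -30680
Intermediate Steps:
R(d) = -1/d
o(t) = 4/t
A*o(R(5)) = 1534*(4/((-1/5))) = 1534*(4/((-1*⅕))) = 1534*(4/(-⅕)) = 1534*(4*(-5)) = 1534*(-20) = -30680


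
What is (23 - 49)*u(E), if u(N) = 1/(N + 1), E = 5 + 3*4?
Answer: -13/9 ≈ -1.4444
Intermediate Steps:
E = 17 (E = 5 + 12 = 17)
u(N) = 1/(1 + N)
(23 - 49)*u(E) = (23 - 49)/(1 + 17) = -26/18 = -26*1/18 = -13/9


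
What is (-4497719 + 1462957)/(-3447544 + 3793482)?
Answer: -1517381/172969 ≈ -8.7726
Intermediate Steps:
(-4497719 + 1462957)/(-3447544 + 3793482) = -3034762/345938 = -3034762*1/345938 = -1517381/172969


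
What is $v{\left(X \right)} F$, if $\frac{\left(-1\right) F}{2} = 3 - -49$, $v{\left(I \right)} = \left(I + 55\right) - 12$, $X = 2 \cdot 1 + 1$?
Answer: $-4784$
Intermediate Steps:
$X = 3$ ($X = 2 + 1 = 3$)
$v{\left(I \right)} = 43 + I$ ($v{\left(I \right)} = \left(55 + I\right) - 12 = 43 + I$)
$F = -104$ ($F = - 2 \left(3 - -49\right) = - 2 \left(3 + 49\right) = \left(-2\right) 52 = -104$)
$v{\left(X \right)} F = \left(43 + 3\right) \left(-104\right) = 46 \left(-104\right) = -4784$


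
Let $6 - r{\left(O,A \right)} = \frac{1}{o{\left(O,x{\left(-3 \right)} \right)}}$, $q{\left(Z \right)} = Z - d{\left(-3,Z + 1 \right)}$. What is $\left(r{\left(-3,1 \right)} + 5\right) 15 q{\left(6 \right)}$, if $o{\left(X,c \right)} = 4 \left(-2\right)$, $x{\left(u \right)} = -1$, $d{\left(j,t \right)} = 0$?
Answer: $\frac{4005}{4} \approx 1001.3$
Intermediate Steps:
$o{\left(X,c \right)} = -8$
$q{\left(Z \right)} = Z$ ($q{\left(Z \right)} = Z - 0 = Z + 0 = Z$)
$r{\left(O,A \right)} = \frac{49}{8}$ ($r{\left(O,A \right)} = 6 - \frac{1}{-8} = 6 - - \frac{1}{8} = 6 + \frac{1}{8} = \frac{49}{8}$)
$\left(r{\left(-3,1 \right)} + 5\right) 15 q{\left(6 \right)} = \left(\frac{49}{8} + 5\right) 15 \cdot 6 = \frac{89}{8} \cdot 15 \cdot 6 = \frac{1335}{8} \cdot 6 = \frac{4005}{4}$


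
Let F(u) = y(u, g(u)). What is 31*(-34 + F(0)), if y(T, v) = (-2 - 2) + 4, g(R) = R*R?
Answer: -1054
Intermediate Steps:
g(R) = R**2
y(T, v) = 0 (y(T, v) = -4 + 4 = 0)
F(u) = 0
31*(-34 + F(0)) = 31*(-34 + 0) = 31*(-34) = -1054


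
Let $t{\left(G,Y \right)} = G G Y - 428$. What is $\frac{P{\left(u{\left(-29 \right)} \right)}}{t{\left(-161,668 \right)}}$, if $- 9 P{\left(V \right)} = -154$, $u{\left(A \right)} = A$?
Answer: $\frac{77}{77916600} \approx 9.8824 \cdot 10^{-7}$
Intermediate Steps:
$t{\left(G,Y \right)} = -428 + Y G^{2}$ ($t{\left(G,Y \right)} = G^{2} Y - 428 = Y G^{2} - 428 = -428 + Y G^{2}$)
$P{\left(V \right)} = \frac{154}{9}$ ($P{\left(V \right)} = \left(- \frac{1}{9}\right) \left(-154\right) = \frac{154}{9}$)
$\frac{P{\left(u{\left(-29 \right)} \right)}}{t{\left(-161,668 \right)}} = \frac{154}{9 \left(-428 + 668 \left(-161\right)^{2}\right)} = \frac{154}{9 \left(-428 + 668 \cdot 25921\right)} = \frac{154}{9 \left(-428 + 17315228\right)} = \frac{154}{9 \cdot 17314800} = \frac{154}{9} \cdot \frac{1}{17314800} = \frac{77}{77916600}$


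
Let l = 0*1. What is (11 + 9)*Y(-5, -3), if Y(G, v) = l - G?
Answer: 100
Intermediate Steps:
l = 0
Y(G, v) = -G (Y(G, v) = 0 - G = -G)
(11 + 9)*Y(-5, -3) = (11 + 9)*(-1*(-5)) = 20*5 = 100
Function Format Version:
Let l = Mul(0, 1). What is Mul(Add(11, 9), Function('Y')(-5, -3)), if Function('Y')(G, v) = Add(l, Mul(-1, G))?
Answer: 100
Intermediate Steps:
l = 0
Function('Y')(G, v) = Mul(-1, G) (Function('Y')(G, v) = Add(0, Mul(-1, G)) = Mul(-1, G))
Mul(Add(11, 9), Function('Y')(-5, -3)) = Mul(Add(11, 9), Mul(-1, -5)) = Mul(20, 5) = 100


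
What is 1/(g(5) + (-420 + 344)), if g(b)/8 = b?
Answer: -1/36 ≈ -0.027778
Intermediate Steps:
g(b) = 8*b
1/(g(5) + (-420 + 344)) = 1/(8*5 + (-420 + 344)) = 1/(40 - 76) = 1/(-36) = -1/36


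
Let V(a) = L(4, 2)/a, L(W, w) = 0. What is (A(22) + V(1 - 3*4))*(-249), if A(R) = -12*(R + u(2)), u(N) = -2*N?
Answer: 53784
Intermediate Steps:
A(R) = 48 - 12*R (A(R) = -12*(R - 2*2) = -12*(R - 4) = -12*(-4 + R) = 48 - 12*R)
V(a) = 0 (V(a) = 0/a = 0)
(A(22) + V(1 - 3*4))*(-249) = ((48 - 12*22) + 0)*(-249) = ((48 - 264) + 0)*(-249) = (-216 + 0)*(-249) = -216*(-249) = 53784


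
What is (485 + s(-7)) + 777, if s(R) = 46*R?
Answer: 940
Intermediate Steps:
(485 + s(-7)) + 777 = (485 + 46*(-7)) + 777 = (485 - 322) + 777 = 163 + 777 = 940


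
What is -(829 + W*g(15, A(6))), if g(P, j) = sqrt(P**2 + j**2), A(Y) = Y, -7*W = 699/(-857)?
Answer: -829 - 2097*sqrt(29)/5999 ≈ -830.88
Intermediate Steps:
W = 699/5999 (W = -699/(7*(-857)) = -699*(-1)/(7*857) = -1/7*(-699/857) = 699/5999 ≈ 0.11652)
-(829 + W*g(15, A(6))) = -(829 + 699*sqrt(15**2 + 6**2)/5999) = -(829 + 699*sqrt(225 + 36)/5999) = -(829 + 699*sqrt(261)/5999) = -(829 + 699*(3*sqrt(29))/5999) = -(829 + 2097*sqrt(29)/5999) = -829 - 2097*sqrt(29)/5999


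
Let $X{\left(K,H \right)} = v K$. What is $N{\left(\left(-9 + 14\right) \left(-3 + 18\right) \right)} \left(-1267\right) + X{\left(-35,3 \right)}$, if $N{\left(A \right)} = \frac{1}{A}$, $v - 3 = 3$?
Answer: $- \frac{17017}{75} \approx -226.89$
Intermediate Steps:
$v = 6$ ($v = 3 + 3 = 6$)
$X{\left(K,H \right)} = 6 K$
$N{\left(\left(-9 + 14\right) \left(-3 + 18\right) \right)} \left(-1267\right) + X{\left(-35,3 \right)} = \frac{1}{\left(-9 + 14\right) \left(-3 + 18\right)} \left(-1267\right) + 6 \left(-35\right) = \frac{1}{5 \cdot 15} \left(-1267\right) - 210 = \frac{1}{75} \left(-1267\right) - 210 = - \frac{1267}{75} - 210 = - \frac{17017}{75}$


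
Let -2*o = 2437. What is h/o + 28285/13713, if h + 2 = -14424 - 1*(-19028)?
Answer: -57283907/33418581 ≈ -1.7141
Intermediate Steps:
o = -2437/2 (o = -½*2437 = -2437/2 ≈ -1218.5)
h = 4602 (h = -2 + (-14424 - 1*(-19028)) = -2 + (-14424 + 19028) = -2 + 4604 = 4602)
h/o + 28285/13713 = 4602/(-2437/2) + 28285/13713 = 4602*(-2/2437) + 28285*(1/13713) = -9204/2437 + 28285/13713 = -57283907/33418581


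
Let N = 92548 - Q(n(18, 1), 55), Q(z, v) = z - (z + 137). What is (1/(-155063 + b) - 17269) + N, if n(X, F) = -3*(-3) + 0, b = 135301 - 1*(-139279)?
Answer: 9013494073/119517 ≈ 75416.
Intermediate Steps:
b = 274580 (b = 135301 + 139279 = 274580)
n(X, F) = 9 (n(X, F) = 9 + 0 = 9)
Q(z, v) = -137 (Q(z, v) = z - (137 + z) = z + (-137 - z) = -137)
N = 92685 (N = 92548 - 1*(-137) = 92548 + 137 = 92685)
(1/(-155063 + b) - 17269) + N = (1/(-155063 + 274580) - 17269) + 92685 = (1/119517 - 17269) + 92685 = -2063939072/119517 + 92685 = 9013494073/119517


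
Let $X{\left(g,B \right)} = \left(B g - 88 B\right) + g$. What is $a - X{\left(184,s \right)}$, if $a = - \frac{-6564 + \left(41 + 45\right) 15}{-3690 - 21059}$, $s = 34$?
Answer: $- \frac{85339826}{24749} \approx -3448.2$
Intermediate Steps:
$a = - \frac{5274}{24749}$ ($a = - \frac{-6564 + 86 \cdot 15}{-24749} = - \frac{\left(-6564 + 1290\right) \left(-1\right)}{24749} = - \frac{\left(-5274\right) \left(-1\right)}{24749} = \left(-1\right) \frac{5274}{24749} = - \frac{5274}{24749} \approx -0.2131$)
$X{\left(g,B \right)} = g - 88 B + B g$ ($X{\left(g,B \right)} = \left(- 88 B + B g\right) + g = g - 88 B + B g$)
$a - X{\left(184,s \right)} = - \frac{5274}{24749} - \left(184 - 2992 + 34 \cdot 184\right) = - \frac{5274}{24749} - \left(184 - 2992 + 6256\right) = - \frac{5274}{24749} - 3448 = - \frac{85339826}{24749}$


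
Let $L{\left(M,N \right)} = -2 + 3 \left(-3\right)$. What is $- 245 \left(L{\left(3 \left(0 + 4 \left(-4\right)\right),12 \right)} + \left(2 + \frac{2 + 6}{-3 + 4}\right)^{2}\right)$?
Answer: $-21805$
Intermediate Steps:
$L{\left(M,N \right)} = -11$ ($L{\left(M,N \right)} = -2 - 9 = -11$)
$- 245 \left(L{\left(3 \left(0 + 4 \left(-4\right)\right),12 \right)} + \left(2 + \frac{2 + 6}{-3 + 4}\right)^{2}\right) = - 245 \left(-11 + \left(2 + \frac{2 + 6}{-3 + 4}\right)^{2}\right) = - 245 \left(-11 + \left(2 + \frac{8}{1}\right)^{2}\right) = - 245 \left(-11 + \left(2 + 8 \cdot 1\right)^{2}\right) = - 245 \left(-11 + \left(2 + 8\right)^{2}\right) = - 245 \left(-11 + 10^{2}\right) = - 245 \left(-11 + 100\right) = \left(-245\right) 89 = -21805$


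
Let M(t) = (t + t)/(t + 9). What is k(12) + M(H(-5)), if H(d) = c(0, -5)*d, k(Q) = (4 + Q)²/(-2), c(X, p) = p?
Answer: -2151/17 ≈ -126.53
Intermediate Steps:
k(Q) = -(4 + Q)²/2 (k(Q) = (4 + Q)²*(-½) = -(4 + Q)²/2)
H(d) = -5*d
M(t) = 2*t/(9 + t) (M(t) = (2*t)/(9 + t) = 2*t/(9 + t))
k(12) + M(H(-5)) = -(4 + 12)²/2 + 2*(-5*(-5))/(9 - 5*(-5)) = -½*16² + 2*25/(9 + 25) = -½*256 + 2*25/34 = -128 + 2*25*(1/34) = -128 + 25/17 = -2151/17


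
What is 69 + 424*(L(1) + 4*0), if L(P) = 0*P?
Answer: 69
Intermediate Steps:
L(P) = 0
69 + 424*(L(1) + 4*0) = 69 + 424*(0 + 4*0) = 69 + 424*(0 + 0) = 69 + 424*0 = 69 + 0 = 69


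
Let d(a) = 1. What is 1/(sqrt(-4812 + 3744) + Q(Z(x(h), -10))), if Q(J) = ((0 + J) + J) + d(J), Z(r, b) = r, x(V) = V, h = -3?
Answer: -5/1093 - 2*I*sqrt(267)/1093 ≈ -0.0045746 - 0.0299*I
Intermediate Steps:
Q(J) = 1 + 2*J (Q(J) = ((0 + J) + J) + 1 = (J + J) + 1 = 2*J + 1 = 1 + 2*J)
1/(sqrt(-4812 + 3744) + Q(Z(x(h), -10))) = 1/(sqrt(-4812 + 3744) + (1 + 2*(-3))) = 1/(sqrt(-1068) + (1 - 6)) = 1/(2*I*sqrt(267) - 5) = 1/(-5 + 2*I*sqrt(267))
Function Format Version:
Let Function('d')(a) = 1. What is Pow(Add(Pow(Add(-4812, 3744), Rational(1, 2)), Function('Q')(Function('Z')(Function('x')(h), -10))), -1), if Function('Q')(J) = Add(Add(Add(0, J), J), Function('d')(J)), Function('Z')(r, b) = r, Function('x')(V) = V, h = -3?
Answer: Add(Rational(-5, 1093), Mul(Rational(-2, 1093), I, Pow(267, Rational(1, 2)))) ≈ Add(-0.0045746, Mul(-0.029900, I))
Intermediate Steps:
Function('Q')(J) = Add(1, Mul(2, J)) (Function('Q')(J) = Add(Add(Add(0, J), J), 1) = Add(Add(J, J), 1) = Add(Mul(2, J), 1) = Add(1, Mul(2, J)))
Pow(Add(Pow(Add(-4812, 3744), Rational(1, 2)), Function('Q')(Function('Z')(Function('x')(h), -10))), -1) = Pow(Add(Pow(Add(-4812, 3744), Rational(1, 2)), Add(1, Mul(2, -3))), -1) = Pow(Add(Pow(-1068, Rational(1, 2)), Add(1, -6)), -1) = Pow(Add(Mul(2, I, Pow(267, Rational(1, 2))), -5), -1) = Pow(Add(-5, Mul(2, I, Pow(267, Rational(1, 2)))), -1)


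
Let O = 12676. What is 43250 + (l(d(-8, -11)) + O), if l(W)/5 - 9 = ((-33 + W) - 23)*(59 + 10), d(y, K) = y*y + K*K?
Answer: 100476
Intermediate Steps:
d(y, K) = K² + y² (d(y, K) = y² + K² = K² + y²)
l(W) = -19275 + 345*W (l(W) = 45 + 5*(((-33 + W) - 23)*(59 + 10)) = 45 + 5*((-56 + W)*69) = 45 + 5*(-3864 + 69*W) = 45 + (-19320 + 345*W) = -19275 + 345*W)
43250 + (l(d(-8, -11)) + O) = 43250 + ((-19275 + 345*((-11)² + (-8)²)) + 12676) = 43250 + ((-19275 + 345*(121 + 64)) + 12676) = 43250 + ((-19275 + 345*185) + 12676) = 43250 + ((-19275 + 63825) + 12676) = 43250 + (44550 + 12676) = 43250 + 57226 = 100476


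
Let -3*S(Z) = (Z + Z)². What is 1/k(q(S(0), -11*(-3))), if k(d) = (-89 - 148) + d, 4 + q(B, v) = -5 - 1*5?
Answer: -1/251 ≈ -0.0039841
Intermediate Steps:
S(Z) = -4*Z²/3 (S(Z) = -(Z + Z)²/3 = -4*Z²/3)
q(B, v) = -14 (q(B, v) = -4 + (-5 - 1*5) = -4 + (-5 - 5) = -4 - 10 = -14)
k(d) = -237 + d
1/k(q(S(0), -11*(-3))) = 1/(-237 - 14) = 1/(-251) = -1/251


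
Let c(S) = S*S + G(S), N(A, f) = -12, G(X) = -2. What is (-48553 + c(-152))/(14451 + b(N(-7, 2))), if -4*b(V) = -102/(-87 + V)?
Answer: -1679766/953749 ≈ -1.7612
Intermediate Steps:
b(V) = 51/(2*(-87 + V)) (b(V) = -(-51)/(2*(-87 + V)) = 51/(2*(-87 + V)))
c(S) = -2 + S² (c(S) = S*S - 2 = S² - 2 = -2 + S²)
(-48553 + c(-152))/(14451 + b(N(-7, 2))) = (-48553 + (-2 + (-152)²))/(14451 + 51/(2*(-87 - 12))) = (-48553 + (-2 + 23104))/(14451 + (51/2)/(-99)) = (-48553 + 23102)/(14451 + (51/2)*(-1/99)) = -25451/(14451 - 17/66) = -25451/953749/66 = -25451*66/953749 = -1679766/953749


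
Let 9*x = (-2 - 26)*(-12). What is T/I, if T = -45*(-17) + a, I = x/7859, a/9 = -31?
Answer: 5729211/56 ≈ 1.0231e+5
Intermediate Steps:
a = -279 (a = 9*(-31) = -279)
x = 112/3 (x = ((-2 - 26)*(-12))/9 = (-28*(-12))/9 = (1/9)*336 = 112/3 ≈ 37.333)
I = 112/23577 (I = (112/3)/7859 = (112/3)*(1/7859) = 112/23577 ≈ 0.0047504)
T = 486 (T = -45*(-17) - 279 = 765 - 279 = 486)
T/I = 486/(112/23577) = 486*(23577/112) = 5729211/56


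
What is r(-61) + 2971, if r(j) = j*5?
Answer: 2666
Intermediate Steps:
r(j) = 5*j
r(-61) + 2971 = 5*(-61) + 2971 = -305 + 2971 = 2666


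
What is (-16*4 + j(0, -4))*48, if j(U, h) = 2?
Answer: -2976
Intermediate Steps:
(-16*4 + j(0, -4))*48 = (-16*4 + 2)*48 = (-64 + 2)*48 = -62*48 = -2976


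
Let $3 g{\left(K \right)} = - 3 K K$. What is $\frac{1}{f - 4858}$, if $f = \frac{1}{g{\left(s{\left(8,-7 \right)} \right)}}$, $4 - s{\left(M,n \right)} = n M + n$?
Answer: $- \frac{4489}{21807563} \approx -0.00020585$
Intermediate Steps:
$s{\left(M,n \right)} = 4 - n - M n$ ($s{\left(M,n \right)} = 4 - \left(n M + n\right) = 4 - \left(M n + n\right) = 4 - \left(n + M n\right) = 4 - n - M n$)
$g{\left(K \right)} = - K^{2}$ ($g{\left(K \right)} = \frac{- 3 K K}{3} = \frac{\left(-3\right) K^{2}}{3} = - K^{2}$)
$f = - \frac{1}{4489}$ ($f = \frac{1}{\left(-1\right) \left(4 - -7 - 8 \left(-7\right)\right)^{2}} = \frac{1}{\left(-1\right) \left(4 + 7 + 56\right)^{2}} = \frac{1}{\left(-1\right) 67^{2}} = \frac{1}{\left(-1\right) 4489} = \frac{1}{-4489} = - \frac{1}{4489} \approx -0.00022277$)
$\frac{1}{f - 4858} = \frac{1}{- \frac{1}{4489} - 4858} = \frac{1}{- \frac{21807563}{4489}} = - \frac{4489}{21807563}$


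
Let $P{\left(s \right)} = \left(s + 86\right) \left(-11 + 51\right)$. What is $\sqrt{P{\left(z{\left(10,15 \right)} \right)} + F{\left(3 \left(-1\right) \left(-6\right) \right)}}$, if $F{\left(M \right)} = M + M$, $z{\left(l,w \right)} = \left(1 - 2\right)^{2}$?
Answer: $2 \sqrt{879} \approx 59.296$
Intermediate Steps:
$z{\left(l,w \right)} = 1$ ($z{\left(l,w \right)} = \left(-1\right)^{2} = 1$)
$F{\left(M \right)} = 2 M$
$P{\left(s \right)} = 3440 + 40 s$ ($P{\left(s \right)} = \left(86 + s\right) 40 = 3440 + 40 s$)
$\sqrt{P{\left(z{\left(10,15 \right)} \right)} + F{\left(3 \left(-1\right) \left(-6\right) \right)}} = \sqrt{\left(3440 + 40 \cdot 1\right) + 2 \cdot 3 \left(-1\right) \left(-6\right)} = \sqrt{\left(3440 + 40\right) + 2 \left(\left(-3\right) \left(-6\right)\right)} = \sqrt{3480 + 2 \cdot 18} = \sqrt{3480 + 36} = \sqrt{3516} = 2 \sqrt{879}$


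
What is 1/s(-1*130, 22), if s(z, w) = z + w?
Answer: -1/108 ≈ -0.0092593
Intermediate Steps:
s(z, w) = w + z
1/s(-1*130, 22) = 1/(22 - 1*130) = 1/(22 - 130) = 1/(-108) = -1/108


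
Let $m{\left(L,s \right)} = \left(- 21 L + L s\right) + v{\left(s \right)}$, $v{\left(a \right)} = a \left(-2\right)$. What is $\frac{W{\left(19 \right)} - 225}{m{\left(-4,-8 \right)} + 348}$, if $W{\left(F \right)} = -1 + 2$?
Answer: $- \frac{7}{15} \approx -0.46667$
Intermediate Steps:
$v{\left(a \right)} = - 2 a$
$W{\left(F \right)} = 1$
$m{\left(L,s \right)} = - 21 L - 2 s + L s$ ($m{\left(L,s \right)} = \left(- 21 L + L s\right) - 2 s = - 21 L - 2 s + L s$)
$\frac{W{\left(19 \right)} - 225}{m{\left(-4,-8 \right)} + 348} = \frac{1 - 225}{\left(\left(-21\right) \left(-4\right) - -16 - -32\right) + 348} = - \frac{224}{\left(84 + 16 + 32\right) + 348} = - \frac{224}{132 + 348} = - \frac{224}{480} = \left(-224\right) \frac{1}{480} = - \frac{7}{15}$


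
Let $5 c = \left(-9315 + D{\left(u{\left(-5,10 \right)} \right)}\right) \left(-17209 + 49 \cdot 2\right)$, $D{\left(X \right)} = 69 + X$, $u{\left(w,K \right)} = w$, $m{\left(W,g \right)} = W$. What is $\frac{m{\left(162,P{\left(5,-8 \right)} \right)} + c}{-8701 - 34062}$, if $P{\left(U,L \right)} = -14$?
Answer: $- \frac{158294671}{213815} \approx -740.33$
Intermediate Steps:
$c = \frac{158293861}{5}$ ($c = \frac{\left(-9315 + \left(69 - 5\right)\right) \left(-17209 + 49 \cdot 2\right)}{5} = \frac{\left(-9315 + 64\right) \left(-17209 + 98\right)}{5} = \frac{\left(-9251\right) \left(-17111\right)}{5} = \frac{1}{5} \cdot 158293861 = \frac{158293861}{5} \approx 3.1659 \cdot 10^{7}$)
$\frac{m{\left(162,P{\left(5,-8 \right)} \right)} + c}{-8701 - 34062} = \frac{162 + \frac{158293861}{5}}{-8701 - 34062} = \frac{158294671}{5 \left(-42763\right)} = \frac{158294671}{5} \left(- \frac{1}{42763}\right) = - \frac{158294671}{213815}$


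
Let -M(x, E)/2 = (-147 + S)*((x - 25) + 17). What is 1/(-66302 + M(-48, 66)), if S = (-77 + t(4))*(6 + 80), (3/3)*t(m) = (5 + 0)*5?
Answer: -1/583630 ≈ -1.7134e-6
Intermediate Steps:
t(m) = 25 (t(m) = (5 + 0)*5 = 5*5 = 25)
S = -4472 (S = (-77 + 25)*(6 + 80) = -52*86 = -4472)
M(x, E) = -73904 + 9238*x (M(x, E) = -2*(-147 - 4472)*((x - 25) + 17) = -(-9238)*((-25 + x) + 17) = -(-9238)*(-8 + x) = -2*(36952 - 4619*x) = -73904 + 9238*x)
1/(-66302 + M(-48, 66)) = 1/(-66302 + (-73904 + 9238*(-48))) = 1/(-66302 + (-73904 - 443424)) = 1/(-66302 - 517328) = 1/(-583630) = -1/583630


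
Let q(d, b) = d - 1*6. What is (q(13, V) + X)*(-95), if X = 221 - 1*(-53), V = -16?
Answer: -26695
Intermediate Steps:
q(d, b) = -6 + d (q(d, b) = d - 6 = -6 + d)
X = 274 (X = 221 + 53 = 274)
(q(13, V) + X)*(-95) = ((-6 + 13) + 274)*(-95) = (7 + 274)*(-95) = 281*(-95) = -26695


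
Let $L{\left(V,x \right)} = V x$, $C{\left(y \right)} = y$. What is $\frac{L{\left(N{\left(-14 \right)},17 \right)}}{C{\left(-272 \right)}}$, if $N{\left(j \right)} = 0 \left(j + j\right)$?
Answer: $0$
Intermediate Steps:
$N{\left(j \right)} = 0$ ($N{\left(j \right)} = 0 \cdot 2 j = 0$)
$\frac{L{\left(N{\left(-14 \right)},17 \right)}}{C{\left(-272 \right)}} = \frac{0 \cdot 17}{-272} = 0 \left(- \frac{1}{272}\right) = 0$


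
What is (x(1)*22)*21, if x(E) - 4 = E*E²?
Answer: 2310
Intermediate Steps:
x(E) = 4 + E³ (x(E) = 4 + E*E² = 4 + E³)
(x(1)*22)*21 = ((4 + 1³)*22)*21 = ((4 + 1)*22)*21 = (5*22)*21 = 110*21 = 2310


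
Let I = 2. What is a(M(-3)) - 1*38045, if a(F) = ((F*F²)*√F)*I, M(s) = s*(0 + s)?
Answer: -33671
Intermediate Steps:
M(s) = s² (M(s) = s*s = s²)
a(F) = 2*F^(7/2) (a(F) = ((F*F²)*√F)*2 = (F³*√F)*2 = F^(7/2)*2 = 2*F^(7/2))
a(M(-3)) - 1*38045 = 2*((-3)²)^(7/2) - 1*38045 = 2*9^(7/2) - 38045 = 2*2187 - 38045 = 4374 - 38045 = -33671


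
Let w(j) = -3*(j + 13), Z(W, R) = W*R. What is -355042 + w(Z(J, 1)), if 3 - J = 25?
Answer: -355015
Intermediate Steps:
J = -22 (J = 3 - 1*25 = 3 - 25 = -22)
Z(W, R) = R*W
w(j) = -39 - 3*j (w(j) = -3*(13 + j) = -39 - 3*j)
-355042 + w(Z(J, 1)) = -355042 + (-39 - 3*(-22)) = -355042 + (-39 + 66) = -355042 + 27 = -355015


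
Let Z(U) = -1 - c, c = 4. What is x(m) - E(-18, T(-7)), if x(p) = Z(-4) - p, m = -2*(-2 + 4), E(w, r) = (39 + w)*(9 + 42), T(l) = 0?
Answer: -1072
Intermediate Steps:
Z(U) = -5 (Z(U) = -1 - 1*4 = -1 - 4 = -5)
E(w, r) = 1989 + 51*w (E(w, r) = (39 + w)*51 = 1989 + 51*w)
m = -4 (m = -2*2 = -4)
x(p) = -5 - p
x(m) - E(-18, T(-7)) = (-5 - 1*(-4)) - (1989 + 51*(-18)) = (-5 + 4) - (1989 - 918) = -1 - 1*1071 = -1 - 1071 = -1072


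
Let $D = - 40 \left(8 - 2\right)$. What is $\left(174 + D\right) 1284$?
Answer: $-84744$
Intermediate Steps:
$D = -240$ ($D = \left(-40\right) 6 = -240$)
$\left(174 + D\right) 1284 = \left(174 - 240\right) 1284 = \left(-66\right) 1284 = -84744$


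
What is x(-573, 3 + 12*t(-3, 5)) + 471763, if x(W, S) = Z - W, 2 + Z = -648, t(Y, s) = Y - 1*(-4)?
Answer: 471686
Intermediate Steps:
t(Y, s) = 4 + Y (t(Y, s) = Y + 4 = 4 + Y)
Z = -650 (Z = -2 - 648 = -650)
x(W, S) = -650 - W
x(-573, 3 + 12*t(-3, 5)) + 471763 = (-650 - 1*(-573)) + 471763 = (-650 + 573) + 471763 = -77 + 471763 = 471686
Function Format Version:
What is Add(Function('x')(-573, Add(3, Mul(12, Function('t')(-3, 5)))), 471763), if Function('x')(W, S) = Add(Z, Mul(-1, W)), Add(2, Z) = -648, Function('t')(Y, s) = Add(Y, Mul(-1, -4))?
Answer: 471686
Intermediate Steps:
Function('t')(Y, s) = Add(4, Y) (Function('t')(Y, s) = Add(Y, 4) = Add(4, Y))
Z = -650 (Z = Add(-2, -648) = -650)
Function('x')(W, S) = Add(-650, Mul(-1, W))
Add(Function('x')(-573, Add(3, Mul(12, Function('t')(-3, 5)))), 471763) = Add(Add(-650, Mul(-1, -573)), 471763) = Add(Add(-650, 573), 471763) = Add(-77, 471763) = 471686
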